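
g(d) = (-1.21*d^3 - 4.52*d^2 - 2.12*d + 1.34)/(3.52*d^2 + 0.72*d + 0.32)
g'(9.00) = -0.34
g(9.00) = -4.34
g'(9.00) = -0.34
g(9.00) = -4.34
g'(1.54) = -0.46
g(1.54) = -1.75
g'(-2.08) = -0.14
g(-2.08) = -0.21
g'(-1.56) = 0.11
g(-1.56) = -0.23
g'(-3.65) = -0.30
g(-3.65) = 0.17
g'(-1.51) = 0.15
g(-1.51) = -0.22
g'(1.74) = -0.42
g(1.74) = -1.83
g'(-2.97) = -0.26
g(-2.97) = -0.02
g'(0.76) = -1.36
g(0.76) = -1.18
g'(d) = (-7.04*d - 0.72)*(-1.21*d^3 - 4.52*d^2 - 2.12*d + 1.34)/(3.52*d^2 + 0.72*d + 0.32)^2 + (-3.63*d^2 - 9.04*d - 2.12)/(3.52*d^2 + 0.72*d + 0.32)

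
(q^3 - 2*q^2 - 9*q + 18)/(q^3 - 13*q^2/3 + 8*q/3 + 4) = 3*(q + 3)/(3*q + 2)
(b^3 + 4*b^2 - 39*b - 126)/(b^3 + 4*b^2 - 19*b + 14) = (b^2 - 3*b - 18)/(b^2 - 3*b + 2)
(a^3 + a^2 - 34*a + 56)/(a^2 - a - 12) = (a^2 + 5*a - 14)/(a + 3)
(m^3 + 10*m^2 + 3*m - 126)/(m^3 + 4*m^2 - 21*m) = (m + 6)/m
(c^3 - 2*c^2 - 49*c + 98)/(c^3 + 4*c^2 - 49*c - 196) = (c - 2)/(c + 4)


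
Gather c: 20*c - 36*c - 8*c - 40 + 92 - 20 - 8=24 - 24*c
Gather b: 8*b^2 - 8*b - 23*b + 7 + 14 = 8*b^2 - 31*b + 21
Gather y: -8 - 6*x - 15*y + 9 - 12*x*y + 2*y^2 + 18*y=-6*x + 2*y^2 + y*(3 - 12*x) + 1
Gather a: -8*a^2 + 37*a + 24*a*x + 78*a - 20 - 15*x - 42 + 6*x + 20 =-8*a^2 + a*(24*x + 115) - 9*x - 42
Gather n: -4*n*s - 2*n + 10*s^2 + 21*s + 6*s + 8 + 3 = n*(-4*s - 2) + 10*s^2 + 27*s + 11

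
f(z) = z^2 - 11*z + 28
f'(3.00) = -5.00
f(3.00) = 4.00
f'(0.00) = -11.00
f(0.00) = 28.00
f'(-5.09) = -21.18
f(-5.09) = 109.90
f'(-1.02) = -13.04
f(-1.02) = 40.26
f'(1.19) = -8.62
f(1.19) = 16.33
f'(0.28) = -10.44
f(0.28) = 25.00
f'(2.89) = -5.22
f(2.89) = 4.56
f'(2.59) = -5.82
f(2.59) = 6.22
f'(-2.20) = -15.40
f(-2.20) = 57.04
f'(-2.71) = -16.42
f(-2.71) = 65.15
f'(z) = 2*z - 11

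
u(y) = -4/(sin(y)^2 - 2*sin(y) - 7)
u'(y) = -4*(-2*sin(y)*cos(y) + 2*cos(y))/(sin(y)^2 - 2*sin(y) - 7)^2 = 8*(sin(y) - 1)*cos(y)/(2*sin(y) + cos(y)^2 + 6)^2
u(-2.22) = 0.84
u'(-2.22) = 0.38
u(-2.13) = 0.87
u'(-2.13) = 0.37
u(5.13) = 0.92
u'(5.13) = -0.33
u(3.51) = 0.65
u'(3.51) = 0.27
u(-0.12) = 0.59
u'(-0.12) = -0.20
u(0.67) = 0.51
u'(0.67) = -0.04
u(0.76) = 0.51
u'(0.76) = -0.03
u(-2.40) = 0.77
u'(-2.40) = 0.37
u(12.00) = 0.71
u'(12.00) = -0.33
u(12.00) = 0.71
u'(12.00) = -0.33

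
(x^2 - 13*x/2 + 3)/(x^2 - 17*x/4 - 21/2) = 2*(2*x - 1)/(4*x + 7)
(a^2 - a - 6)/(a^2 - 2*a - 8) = (a - 3)/(a - 4)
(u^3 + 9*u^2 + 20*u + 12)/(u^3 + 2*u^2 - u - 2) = (u + 6)/(u - 1)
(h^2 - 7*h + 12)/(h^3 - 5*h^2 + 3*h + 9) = (h - 4)/(h^2 - 2*h - 3)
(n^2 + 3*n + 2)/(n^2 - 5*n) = (n^2 + 3*n + 2)/(n*(n - 5))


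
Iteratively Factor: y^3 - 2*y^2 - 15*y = (y - 5)*(y^2 + 3*y) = (y - 5)*(y + 3)*(y)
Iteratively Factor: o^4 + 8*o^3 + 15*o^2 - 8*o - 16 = (o - 1)*(o^3 + 9*o^2 + 24*o + 16) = (o - 1)*(o + 4)*(o^2 + 5*o + 4) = (o - 1)*(o + 4)^2*(o + 1)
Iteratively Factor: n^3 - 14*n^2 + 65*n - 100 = (n - 5)*(n^2 - 9*n + 20) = (n - 5)*(n - 4)*(n - 5)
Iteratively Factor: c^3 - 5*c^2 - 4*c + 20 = (c - 5)*(c^2 - 4) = (c - 5)*(c - 2)*(c + 2)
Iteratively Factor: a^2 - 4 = (a + 2)*(a - 2)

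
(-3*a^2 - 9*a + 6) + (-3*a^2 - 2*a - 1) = -6*a^2 - 11*a + 5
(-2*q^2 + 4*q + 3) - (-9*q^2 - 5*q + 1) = 7*q^2 + 9*q + 2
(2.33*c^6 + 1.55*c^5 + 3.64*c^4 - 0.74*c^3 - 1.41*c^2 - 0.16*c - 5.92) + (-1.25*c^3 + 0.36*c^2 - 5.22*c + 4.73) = 2.33*c^6 + 1.55*c^5 + 3.64*c^4 - 1.99*c^3 - 1.05*c^2 - 5.38*c - 1.19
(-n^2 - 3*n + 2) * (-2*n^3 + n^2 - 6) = 2*n^5 + 5*n^4 - 7*n^3 + 8*n^2 + 18*n - 12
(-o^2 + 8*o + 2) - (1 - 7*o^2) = 6*o^2 + 8*o + 1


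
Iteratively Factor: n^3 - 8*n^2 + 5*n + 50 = (n - 5)*(n^2 - 3*n - 10) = (n - 5)*(n + 2)*(n - 5)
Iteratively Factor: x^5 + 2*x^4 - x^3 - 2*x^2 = (x + 1)*(x^4 + x^3 - 2*x^2) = x*(x + 1)*(x^3 + x^2 - 2*x) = x^2*(x + 1)*(x^2 + x - 2) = x^2*(x - 1)*(x + 1)*(x + 2)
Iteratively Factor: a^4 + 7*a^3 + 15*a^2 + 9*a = (a + 1)*(a^3 + 6*a^2 + 9*a) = (a + 1)*(a + 3)*(a^2 + 3*a) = a*(a + 1)*(a + 3)*(a + 3)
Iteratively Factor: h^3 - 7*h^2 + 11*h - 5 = (h - 1)*(h^2 - 6*h + 5) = (h - 1)^2*(h - 5)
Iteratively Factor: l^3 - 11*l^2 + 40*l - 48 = (l - 3)*(l^2 - 8*l + 16) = (l - 4)*(l - 3)*(l - 4)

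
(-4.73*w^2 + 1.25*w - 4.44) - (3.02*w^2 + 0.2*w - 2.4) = -7.75*w^2 + 1.05*w - 2.04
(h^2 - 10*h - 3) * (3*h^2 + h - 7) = 3*h^4 - 29*h^3 - 26*h^2 + 67*h + 21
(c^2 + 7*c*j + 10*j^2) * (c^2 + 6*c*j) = c^4 + 13*c^3*j + 52*c^2*j^2 + 60*c*j^3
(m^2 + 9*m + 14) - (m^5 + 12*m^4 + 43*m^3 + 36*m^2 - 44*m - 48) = -m^5 - 12*m^4 - 43*m^3 - 35*m^2 + 53*m + 62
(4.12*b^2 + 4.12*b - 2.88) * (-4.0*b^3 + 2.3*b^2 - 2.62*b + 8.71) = -16.48*b^5 - 7.004*b^4 + 10.2016*b^3 + 18.4668*b^2 + 43.4308*b - 25.0848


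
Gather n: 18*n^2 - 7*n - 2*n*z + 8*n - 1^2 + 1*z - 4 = 18*n^2 + n*(1 - 2*z) + z - 5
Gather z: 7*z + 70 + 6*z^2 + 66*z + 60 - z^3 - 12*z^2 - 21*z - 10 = -z^3 - 6*z^2 + 52*z + 120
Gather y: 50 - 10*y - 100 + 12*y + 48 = 2*y - 2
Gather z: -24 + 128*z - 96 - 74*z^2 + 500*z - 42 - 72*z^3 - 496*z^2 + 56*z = -72*z^3 - 570*z^2 + 684*z - 162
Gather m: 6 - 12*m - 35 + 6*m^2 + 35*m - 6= 6*m^2 + 23*m - 35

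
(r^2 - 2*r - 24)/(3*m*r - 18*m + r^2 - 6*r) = (r + 4)/(3*m + r)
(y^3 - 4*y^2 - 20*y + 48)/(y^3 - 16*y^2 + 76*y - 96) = (y + 4)/(y - 8)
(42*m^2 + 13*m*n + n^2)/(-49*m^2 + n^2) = (-6*m - n)/(7*m - n)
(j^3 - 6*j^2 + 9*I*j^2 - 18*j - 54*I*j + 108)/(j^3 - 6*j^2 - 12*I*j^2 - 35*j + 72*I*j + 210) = (j^2 + 9*I*j - 18)/(j^2 - 12*I*j - 35)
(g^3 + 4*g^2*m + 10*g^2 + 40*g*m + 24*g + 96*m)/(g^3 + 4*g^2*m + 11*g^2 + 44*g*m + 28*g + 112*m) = (g + 6)/(g + 7)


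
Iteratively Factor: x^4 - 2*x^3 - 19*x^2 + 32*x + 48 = (x - 3)*(x^3 + x^2 - 16*x - 16) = (x - 3)*(x + 4)*(x^2 - 3*x - 4) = (x - 4)*(x - 3)*(x + 4)*(x + 1)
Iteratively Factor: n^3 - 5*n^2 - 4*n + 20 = (n - 5)*(n^2 - 4) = (n - 5)*(n - 2)*(n + 2)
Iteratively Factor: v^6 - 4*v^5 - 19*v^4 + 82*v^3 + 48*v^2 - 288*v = (v + 4)*(v^5 - 8*v^4 + 13*v^3 + 30*v^2 - 72*v) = (v - 3)*(v + 4)*(v^4 - 5*v^3 - 2*v^2 + 24*v) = (v - 4)*(v - 3)*(v + 4)*(v^3 - v^2 - 6*v) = v*(v - 4)*(v - 3)*(v + 4)*(v^2 - v - 6) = v*(v - 4)*(v - 3)^2*(v + 4)*(v + 2)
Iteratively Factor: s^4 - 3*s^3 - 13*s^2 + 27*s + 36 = (s - 4)*(s^3 + s^2 - 9*s - 9) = (s - 4)*(s + 3)*(s^2 - 2*s - 3) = (s - 4)*(s - 3)*(s + 3)*(s + 1)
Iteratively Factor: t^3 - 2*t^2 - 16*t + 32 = (t - 2)*(t^2 - 16) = (t - 2)*(t + 4)*(t - 4)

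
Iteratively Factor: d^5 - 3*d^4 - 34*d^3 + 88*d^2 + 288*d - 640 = (d - 5)*(d^4 + 2*d^3 - 24*d^2 - 32*d + 128) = (d - 5)*(d + 4)*(d^3 - 2*d^2 - 16*d + 32) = (d - 5)*(d - 4)*(d + 4)*(d^2 + 2*d - 8) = (d - 5)*(d - 4)*(d + 4)^2*(d - 2)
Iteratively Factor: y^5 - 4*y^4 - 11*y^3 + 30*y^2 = (y)*(y^4 - 4*y^3 - 11*y^2 + 30*y) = y^2*(y^3 - 4*y^2 - 11*y + 30) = y^2*(y - 5)*(y^2 + y - 6) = y^2*(y - 5)*(y - 2)*(y + 3)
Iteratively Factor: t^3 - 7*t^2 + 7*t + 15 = (t + 1)*(t^2 - 8*t + 15) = (t - 5)*(t + 1)*(t - 3)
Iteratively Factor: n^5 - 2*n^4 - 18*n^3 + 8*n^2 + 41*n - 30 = (n - 5)*(n^4 + 3*n^3 - 3*n^2 - 7*n + 6) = (n - 5)*(n + 3)*(n^3 - 3*n + 2) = (n - 5)*(n + 2)*(n + 3)*(n^2 - 2*n + 1) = (n - 5)*(n - 1)*(n + 2)*(n + 3)*(n - 1)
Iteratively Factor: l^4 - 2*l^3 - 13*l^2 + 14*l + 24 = (l - 4)*(l^3 + 2*l^2 - 5*l - 6) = (l - 4)*(l + 1)*(l^2 + l - 6) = (l - 4)*(l + 1)*(l + 3)*(l - 2)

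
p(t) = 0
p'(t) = 0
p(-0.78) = 0.00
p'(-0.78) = 0.00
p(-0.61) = 0.00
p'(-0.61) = 0.00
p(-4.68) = 0.00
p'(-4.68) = 0.00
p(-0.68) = 0.00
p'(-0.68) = 0.00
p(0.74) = 0.00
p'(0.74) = 0.00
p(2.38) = 0.00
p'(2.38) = 0.00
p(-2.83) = 0.00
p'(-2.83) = 0.00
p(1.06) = 0.00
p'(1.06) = 0.00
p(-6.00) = 0.00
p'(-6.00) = 0.00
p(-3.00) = 0.00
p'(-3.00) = 0.00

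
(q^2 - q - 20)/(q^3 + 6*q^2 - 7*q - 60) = (q - 5)/(q^2 + 2*q - 15)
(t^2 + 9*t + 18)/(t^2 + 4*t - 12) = (t + 3)/(t - 2)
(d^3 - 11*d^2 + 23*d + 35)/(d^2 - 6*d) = (d^3 - 11*d^2 + 23*d + 35)/(d*(d - 6))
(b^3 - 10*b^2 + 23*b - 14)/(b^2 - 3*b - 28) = (b^2 - 3*b + 2)/(b + 4)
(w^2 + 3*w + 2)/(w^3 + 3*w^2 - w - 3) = (w + 2)/(w^2 + 2*w - 3)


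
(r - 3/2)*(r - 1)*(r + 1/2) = r^3 - 2*r^2 + r/4 + 3/4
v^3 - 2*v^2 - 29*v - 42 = (v - 7)*(v + 2)*(v + 3)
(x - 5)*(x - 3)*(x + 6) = x^3 - 2*x^2 - 33*x + 90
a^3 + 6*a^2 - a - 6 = (a - 1)*(a + 1)*(a + 6)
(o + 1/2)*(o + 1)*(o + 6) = o^3 + 15*o^2/2 + 19*o/2 + 3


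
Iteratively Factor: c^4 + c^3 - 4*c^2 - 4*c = (c - 2)*(c^3 + 3*c^2 + 2*c) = (c - 2)*(c + 2)*(c^2 + c) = (c - 2)*(c + 1)*(c + 2)*(c)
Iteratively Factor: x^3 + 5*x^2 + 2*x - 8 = (x + 4)*(x^2 + x - 2) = (x + 2)*(x + 4)*(x - 1)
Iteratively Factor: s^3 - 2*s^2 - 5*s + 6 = (s - 3)*(s^2 + s - 2) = (s - 3)*(s + 2)*(s - 1)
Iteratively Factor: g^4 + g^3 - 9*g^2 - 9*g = (g)*(g^3 + g^2 - 9*g - 9) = g*(g + 1)*(g^2 - 9) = g*(g + 1)*(g + 3)*(g - 3)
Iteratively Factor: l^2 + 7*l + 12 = (l + 3)*(l + 4)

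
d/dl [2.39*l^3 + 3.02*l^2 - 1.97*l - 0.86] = 7.17*l^2 + 6.04*l - 1.97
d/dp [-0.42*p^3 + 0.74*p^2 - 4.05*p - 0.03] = -1.26*p^2 + 1.48*p - 4.05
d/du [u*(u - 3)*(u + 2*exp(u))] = 2*u^2*exp(u) + 3*u^2 - 2*u*exp(u) - 6*u - 6*exp(u)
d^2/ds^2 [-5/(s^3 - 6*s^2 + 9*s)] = 30*(-2*s^2 + 4*s - 3)/(s^3*(s^4 - 12*s^3 + 54*s^2 - 108*s + 81))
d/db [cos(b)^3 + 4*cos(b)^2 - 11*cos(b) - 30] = (-3*cos(b)^2 - 8*cos(b) + 11)*sin(b)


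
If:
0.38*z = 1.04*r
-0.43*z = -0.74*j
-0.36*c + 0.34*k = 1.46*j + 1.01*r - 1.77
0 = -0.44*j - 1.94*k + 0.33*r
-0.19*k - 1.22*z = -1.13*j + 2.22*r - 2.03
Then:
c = -0.22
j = 0.87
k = -0.10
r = 0.54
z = 1.49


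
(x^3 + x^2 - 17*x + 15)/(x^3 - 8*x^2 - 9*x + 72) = (x^2 + 4*x - 5)/(x^2 - 5*x - 24)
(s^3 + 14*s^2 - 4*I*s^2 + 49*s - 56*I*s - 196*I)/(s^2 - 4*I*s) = s + 14 + 49/s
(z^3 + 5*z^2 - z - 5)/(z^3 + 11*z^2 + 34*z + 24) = (z^2 + 4*z - 5)/(z^2 + 10*z + 24)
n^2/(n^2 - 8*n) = n/(n - 8)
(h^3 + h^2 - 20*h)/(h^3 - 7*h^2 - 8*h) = (-h^2 - h + 20)/(-h^2 + 7*h + 8)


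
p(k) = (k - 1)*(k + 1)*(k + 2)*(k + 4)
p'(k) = (k - 1)*(k + 1)*(k + 2) + (k - 1)*(k + 1)*(k + 4) + (k - 1)*(k + 2)*(k + 4) + (k + 1)*(k + 2)*(k + 4)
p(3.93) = 679.27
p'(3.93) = 569.82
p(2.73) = 205.41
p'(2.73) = 247.76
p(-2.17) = -1.15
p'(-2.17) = 7.51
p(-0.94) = -0.38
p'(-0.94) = -6.58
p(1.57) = 29.13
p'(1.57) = 75.83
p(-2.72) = -5.90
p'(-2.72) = 8.60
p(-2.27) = -1.94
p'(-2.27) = 8.18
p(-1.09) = 0.50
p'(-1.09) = -5.05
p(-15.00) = 32032.00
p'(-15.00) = -9666.00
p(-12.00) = 11440.00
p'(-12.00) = -4494.00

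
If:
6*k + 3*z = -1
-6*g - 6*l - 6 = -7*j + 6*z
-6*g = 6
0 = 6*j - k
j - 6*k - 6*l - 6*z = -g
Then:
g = -1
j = -1/42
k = -1/7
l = 5/252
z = -1/21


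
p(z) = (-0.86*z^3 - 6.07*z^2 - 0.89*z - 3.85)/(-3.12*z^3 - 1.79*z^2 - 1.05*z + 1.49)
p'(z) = (-2.58*z^2 - 12.14*z - 0.89)/(-3.12*z^3 - 1.79*z^2 - 1.05*z + 1.49) + (9.36*z^2 + 3.58*z + 1.05)*(-0.86*z^3 - 6.07*z^2 - 0.89*z - 3.85)/(-3.12*z^3 - 1.79*z^2 - 1.05*z + 1.49)^2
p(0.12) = -3.04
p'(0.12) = -5.47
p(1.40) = 1.61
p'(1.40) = -1.35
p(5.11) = 0.60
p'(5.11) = -0.06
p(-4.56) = -0.17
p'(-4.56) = -0.11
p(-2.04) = -0.88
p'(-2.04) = -0.69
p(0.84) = 3.75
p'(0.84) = -10.81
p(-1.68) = -1.19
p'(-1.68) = -1.02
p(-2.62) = -0.58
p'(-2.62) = -0.40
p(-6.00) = -0.05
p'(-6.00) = -0.06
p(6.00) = 0.56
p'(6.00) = -0.04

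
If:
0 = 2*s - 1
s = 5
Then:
No Solution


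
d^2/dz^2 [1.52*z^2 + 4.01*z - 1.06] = 3.04000000000000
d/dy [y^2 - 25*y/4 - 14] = 2*y - 25/4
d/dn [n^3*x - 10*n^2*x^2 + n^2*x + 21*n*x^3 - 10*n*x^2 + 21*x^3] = x*(3*n^2 - 20*n*x + 2*n + 21*x^2 - 10*x)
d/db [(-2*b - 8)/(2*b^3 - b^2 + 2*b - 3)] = 2*(-2*b^3 + b^2 - 2*b + 2*(b + 4)*(3*b^2 - b + 1) + 3)/(2*b^3 - b^2 + 2*b - 3)^2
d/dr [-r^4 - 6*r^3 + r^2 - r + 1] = -4*r^3 - 18*r^2 + 2*r - 1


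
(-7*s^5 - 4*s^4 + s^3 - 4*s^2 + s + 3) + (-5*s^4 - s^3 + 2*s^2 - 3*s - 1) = -7*s^5 - 9*s^4 - 2*s^2 - 2*s + 2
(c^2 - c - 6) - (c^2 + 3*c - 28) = 22 - 4*c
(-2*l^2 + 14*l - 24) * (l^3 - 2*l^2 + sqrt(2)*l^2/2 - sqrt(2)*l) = -2*l^5 - sqrt(2)*l^4 + 18*l^4 - 52*l^3 + 9*sqrt(2)*l^3 - 26*sqrt(2)*l^2 + 48*l^2 + 24*sqrt(2)*l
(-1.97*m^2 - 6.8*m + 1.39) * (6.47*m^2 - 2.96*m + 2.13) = -12.7459*m^4 - 38.1648*m^3 + 24.9252*m^2 - 18.5984*m + 2.9607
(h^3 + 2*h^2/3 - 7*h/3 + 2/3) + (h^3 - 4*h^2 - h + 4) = 2*h^3 - 10*h^2/3 - 10*h/3 + 14/3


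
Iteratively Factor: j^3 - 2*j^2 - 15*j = (j + 3)*(j^2 - 5*j) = (j - 5)*(j + 3)*(j)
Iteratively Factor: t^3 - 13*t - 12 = (t + 3)*(t^2 - 3*t - 4) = (t + 1)*(t + 3)*(t - 4)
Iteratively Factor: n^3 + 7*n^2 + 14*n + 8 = (n + 4)*(n^2 + 3*n + 2) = (n + 2)*(n + 4)*(n + 1)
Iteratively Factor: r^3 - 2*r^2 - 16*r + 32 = (r + 4)*(r^2 - 6*r + 8) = (r - 2)*(r + 4)*(r - 4)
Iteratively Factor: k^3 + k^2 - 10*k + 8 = (k + 4)*(k^2 - 3*k + 2) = (k - 2)*(k + 4)*(k - 1)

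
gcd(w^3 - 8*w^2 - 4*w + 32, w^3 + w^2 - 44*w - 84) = w + 2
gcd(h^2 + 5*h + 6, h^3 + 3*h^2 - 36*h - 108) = h + 3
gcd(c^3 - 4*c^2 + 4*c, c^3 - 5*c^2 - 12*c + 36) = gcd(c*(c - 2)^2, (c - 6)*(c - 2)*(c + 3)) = c - 2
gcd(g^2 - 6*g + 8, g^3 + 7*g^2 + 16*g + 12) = 1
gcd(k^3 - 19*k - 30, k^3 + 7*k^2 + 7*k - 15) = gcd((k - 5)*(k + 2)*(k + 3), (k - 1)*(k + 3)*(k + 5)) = k + 3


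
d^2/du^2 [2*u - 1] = 0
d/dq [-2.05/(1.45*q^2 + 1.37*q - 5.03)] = (5.945*q + 2.8085)/(1.45*q^2 + 1.37*q - 5.03)^2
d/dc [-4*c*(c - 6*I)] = -8*c + 24*I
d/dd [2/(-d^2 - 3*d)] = 2*(2*d + 3)/(d^2*(d + 3)^2)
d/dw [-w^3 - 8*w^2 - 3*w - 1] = -3*w^2 - 16*w - 3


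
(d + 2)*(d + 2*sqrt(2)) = d^2 + 2*d + 2*sqrt(2)*d + 4*sqrt(2)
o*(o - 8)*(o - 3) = o^3 - 11*o^2 + 24*o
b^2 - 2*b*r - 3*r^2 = (b - 3*r)*(b + r)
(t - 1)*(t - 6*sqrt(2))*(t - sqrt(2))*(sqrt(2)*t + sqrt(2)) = sqrt(2)*t^4 - 14*t^3 + 11*sqrt(2)*t^2 + 14*t - 12*sqrt(2)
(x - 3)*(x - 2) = x^2 - 5*x + 6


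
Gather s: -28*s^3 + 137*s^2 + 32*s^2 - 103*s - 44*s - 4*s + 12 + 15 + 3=-28*s^3 + 169*s^2 - 151*s + 30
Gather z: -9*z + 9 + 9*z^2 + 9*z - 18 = 9*z^2 - 9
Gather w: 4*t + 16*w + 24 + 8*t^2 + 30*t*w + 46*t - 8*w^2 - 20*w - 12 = 8*t^2 + 50*t - 8*w^2 + w*(30*t - 4) + 12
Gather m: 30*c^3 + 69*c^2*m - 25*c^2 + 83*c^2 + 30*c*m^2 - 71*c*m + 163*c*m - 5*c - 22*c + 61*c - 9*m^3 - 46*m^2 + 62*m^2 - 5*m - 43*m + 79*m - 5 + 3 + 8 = 30*c^3 + 58*c^2 + 34*c - 9*m^3 + m^2*(30*c + 16) + m*(69*c^2 + 92*c + 31) + 6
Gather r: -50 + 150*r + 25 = 150*r - 25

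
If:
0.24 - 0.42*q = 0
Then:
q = 0.57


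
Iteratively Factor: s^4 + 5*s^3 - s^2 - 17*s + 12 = (s - 1)*(s^3 + 6*s^2 + 5*s - 12) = (s - 1)*(s + 4)*(s^2 + 2*s - 3) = (s - 1)*(s + 3)*(s + 4)*(s - 1)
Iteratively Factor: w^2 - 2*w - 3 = (w - 3)*(w + 1)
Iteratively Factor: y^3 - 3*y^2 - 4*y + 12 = (y - 3)*(y^2 - 4) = (y - 3)*(y - 2)*(y + 2)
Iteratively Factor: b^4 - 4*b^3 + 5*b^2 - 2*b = (b - 2)*(b^3 - 2*b^2 + b) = b*(b - 2)*(b^2 - 2*b + 1) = b*(b - 2)*(b - 1)*(b - 1)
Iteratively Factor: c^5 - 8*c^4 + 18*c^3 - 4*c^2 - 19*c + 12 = (c + 1)*(c^4 - 9*c^3 + 27*c^2 - 31*c + 12) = (c - 4)*(c + 1)*(c^3 - 5*c^2 + 7*c - 3) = (c - 4)*(c - 1)*(c + 1)*(c^2 - 4*c + 3) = (c - 4)*(c - 1)^2*(c + 1)*(c - 3)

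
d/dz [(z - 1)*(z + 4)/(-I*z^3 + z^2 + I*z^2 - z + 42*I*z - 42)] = ((-2*z - 3)*(I*z^3 - z^2 - I*z^2 + z - 42*I*z + 42) - (z - 1)*(z + 4)*(-3*I*z^2 + 2*z + 2*I*z - 1 + 42*I))/(I*z^3 - z^2 - I*z^2 + z - 42*I*z + 42)^2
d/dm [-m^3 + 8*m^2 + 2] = m*(16 - 3*m)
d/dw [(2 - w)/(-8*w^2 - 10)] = (-4*w^2 + 16*w + 5)/(2*(16*w^4 + 40*w^2 + 25))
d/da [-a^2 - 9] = -2*a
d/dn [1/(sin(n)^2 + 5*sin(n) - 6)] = -(2*sin(n) + 5)*cos(n)/(sin(n)^2 + 5*sin(n) - 6)^2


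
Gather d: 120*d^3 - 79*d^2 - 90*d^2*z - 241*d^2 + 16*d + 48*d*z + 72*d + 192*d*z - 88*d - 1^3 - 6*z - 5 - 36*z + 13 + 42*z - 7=120*d^3 + d^2*(-90*z - 320) + 240*d*z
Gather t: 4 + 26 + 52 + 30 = 112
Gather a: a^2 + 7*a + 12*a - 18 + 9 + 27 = a^2 + 19*a + 18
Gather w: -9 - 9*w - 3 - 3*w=-12*w - 12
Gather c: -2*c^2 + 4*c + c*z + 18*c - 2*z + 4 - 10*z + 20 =-2*c^2 + c*(z + 22) - 12*z + 24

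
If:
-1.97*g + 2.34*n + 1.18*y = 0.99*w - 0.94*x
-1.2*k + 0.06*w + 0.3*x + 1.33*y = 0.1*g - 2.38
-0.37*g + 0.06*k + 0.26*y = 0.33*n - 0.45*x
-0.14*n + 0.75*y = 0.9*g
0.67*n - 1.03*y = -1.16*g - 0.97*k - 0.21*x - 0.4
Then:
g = 0.988141827705807*y + 0.374437450427512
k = 0.694811430786535*y + 1.15121906267779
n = -0.995197463823044*y - 2.40709789560543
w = -3.6847419752302*y - 7.96407196626185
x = -0.587758605905884*y - 1.61083020589396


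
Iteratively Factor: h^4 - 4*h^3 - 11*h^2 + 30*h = (h - 2)*(h^3 - 2*h^2 - 15*h) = (h - 5)*(h - 2)*(h^2 + 3*h) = (h - 5)*(h - 2)*(h + 3)*(h)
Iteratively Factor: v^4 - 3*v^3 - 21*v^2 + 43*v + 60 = (v + 1)*(v^3 - 4*v^2 - 17*v + 60) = (v - 3)*(v + 1)*(v^2 - v - 20) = (v - 5)*(v - 3)*(v + 1)*(v + 4)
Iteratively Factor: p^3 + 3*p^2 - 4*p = (p)*(p^2 + 3*p - 4) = p*(p - 1)*(p + 4)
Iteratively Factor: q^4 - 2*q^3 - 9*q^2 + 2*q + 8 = (q - 1)*(q^3 - q^2 - 10*q - 8) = (q - 1)*(q + 1)*(q^2 - 2*q - 8) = (q - 4)*(q - 1)*(q + 1)*(q + 2)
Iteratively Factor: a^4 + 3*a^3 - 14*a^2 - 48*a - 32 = (a + 1)*(a^3 + 2*a^2 - 16*a - 32) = (a + 1)*(a + 4)*(a^2 - 2*a - 8) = (a + 1)*(a + 2)*(a + 4)*(a - 4)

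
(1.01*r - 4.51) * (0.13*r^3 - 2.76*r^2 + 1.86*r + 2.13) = 0.1313*r^4 - 3.3739*r^3 + 14.3262*r^2 - 6.2373*r - 9.6063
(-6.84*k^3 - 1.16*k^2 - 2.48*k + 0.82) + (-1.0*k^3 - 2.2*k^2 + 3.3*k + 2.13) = -7.84*k^3 - 3.36*k^2 + 0.82*k + 2.95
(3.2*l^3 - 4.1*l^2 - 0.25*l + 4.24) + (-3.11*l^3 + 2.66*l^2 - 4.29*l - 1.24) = 0.0900000000000003*l^3 - 1.44*l^2 - 4.54*l + 3.0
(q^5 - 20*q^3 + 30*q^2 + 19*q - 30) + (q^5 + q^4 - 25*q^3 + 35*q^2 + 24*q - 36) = 2*q^5 + q^4 - 45*q^3 + 65*q^2 + 43*q - 66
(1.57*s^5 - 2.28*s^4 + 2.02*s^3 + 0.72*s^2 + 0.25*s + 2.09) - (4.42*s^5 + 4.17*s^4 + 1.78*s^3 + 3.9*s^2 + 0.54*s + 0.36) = -2.85*s^5 - 6.45*s^4 + 0.24*s^3 - 3.18*s^2 - 0.29*s + 1.73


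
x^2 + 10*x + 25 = (x + 5)^2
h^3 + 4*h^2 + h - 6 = (h - 1)*(h + 2)*(h + 3)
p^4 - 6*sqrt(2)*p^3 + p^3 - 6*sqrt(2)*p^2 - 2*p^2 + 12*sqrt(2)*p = p*(p - 1)*(p + 2)*(p - 6*sqrt(2))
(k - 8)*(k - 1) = k^2 - 9*k + 8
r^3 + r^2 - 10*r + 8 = (r - 2)*(r - 1)*(r + 4)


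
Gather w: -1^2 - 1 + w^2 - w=w^2 - w - 2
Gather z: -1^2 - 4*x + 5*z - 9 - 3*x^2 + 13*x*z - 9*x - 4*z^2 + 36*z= -3*x^2 - 13*x - 4*z^2 + z*(13*x + 41) - 10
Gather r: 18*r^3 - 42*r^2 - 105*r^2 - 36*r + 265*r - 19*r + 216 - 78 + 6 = 18*r^3 - 147*r^2 + 210*r + 144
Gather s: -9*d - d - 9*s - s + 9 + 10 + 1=-10*d - 10*s + 20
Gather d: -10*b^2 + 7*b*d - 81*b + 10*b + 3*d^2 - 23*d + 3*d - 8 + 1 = -10*b^2 - 71*b + 3*d^2 + d*(7*b - 20) - 7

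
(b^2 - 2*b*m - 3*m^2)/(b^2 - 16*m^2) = (b^2 - 2*b*m - 3*m^2)/(b^2 - 16*m^2)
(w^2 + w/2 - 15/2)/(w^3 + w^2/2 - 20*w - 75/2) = (2*w - 5)/(2*w^2 - 5*w - 25)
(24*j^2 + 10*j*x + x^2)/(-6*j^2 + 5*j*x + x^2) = (4*j + x)/(-j + x)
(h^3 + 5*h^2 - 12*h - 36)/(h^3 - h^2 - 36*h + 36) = (h^2 - h - 6)/(h^2 - 7*h + 6)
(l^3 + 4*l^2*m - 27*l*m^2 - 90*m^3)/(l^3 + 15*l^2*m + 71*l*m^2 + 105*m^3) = (l^2 + l*m - 30*m^2)/(l^2 + 12*l*m + 35*m^2)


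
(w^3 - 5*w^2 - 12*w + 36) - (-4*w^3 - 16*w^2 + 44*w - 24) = 5*w^3 + 11*w^2 - 56*w + 60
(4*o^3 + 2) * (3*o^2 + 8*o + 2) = 12*o^5 + 32*o^4 + 8*o^3 + 6*o^2 + 16*o + 4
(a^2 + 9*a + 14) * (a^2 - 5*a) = a^4 + 4*a^3 - 31*a^2 - 70*a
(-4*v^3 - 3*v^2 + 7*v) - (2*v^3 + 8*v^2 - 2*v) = -6*v^3 - 11*v^2 + 9*v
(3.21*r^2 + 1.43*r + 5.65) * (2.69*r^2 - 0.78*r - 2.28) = 8.6349*r^4 + 1.3429*r^3 + 6.7643*r^2 - 7.6674*r - 12.882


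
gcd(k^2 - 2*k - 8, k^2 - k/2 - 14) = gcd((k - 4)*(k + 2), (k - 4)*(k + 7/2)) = k - 4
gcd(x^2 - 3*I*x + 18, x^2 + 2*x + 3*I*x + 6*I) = x + 3*I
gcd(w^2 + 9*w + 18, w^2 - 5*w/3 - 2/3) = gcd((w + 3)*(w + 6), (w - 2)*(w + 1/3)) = 1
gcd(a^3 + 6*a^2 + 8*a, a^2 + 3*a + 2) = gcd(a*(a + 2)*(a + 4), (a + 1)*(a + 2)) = a + 2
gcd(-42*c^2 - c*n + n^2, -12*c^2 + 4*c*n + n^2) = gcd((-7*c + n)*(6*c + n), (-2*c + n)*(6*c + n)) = 6*c + n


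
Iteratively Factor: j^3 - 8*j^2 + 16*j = (j)*(j^2 - 8*j + 16) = j*(j - 4)*(j - 4)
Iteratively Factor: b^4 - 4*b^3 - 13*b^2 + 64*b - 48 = (b - 1)*(b^3 - 3*b^2 - 16*b + 48) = (b - 1)*(b + 4)*(b^2 - 7*b + 12) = (b - 4)*(b - 1)*(b + 4)*(b - 3)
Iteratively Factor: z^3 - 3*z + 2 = (z - 1)*(z^2 + z - 2) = (z - 1)*(z + 2)*(z - 1)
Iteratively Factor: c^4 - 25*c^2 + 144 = (c + 3)*(c^3 - 3*c^2 - 16*c + 48) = (c - 4)*(c + 3)*(c^2 + c - 12) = (c - 4)*(c - 3)*(c + 3)*(c + 4)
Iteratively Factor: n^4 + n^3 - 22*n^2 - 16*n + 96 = (n + 4)*(n^3 - 3*n^2 - 10*n + 24) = (n - 2)*(n + 4)*(n^2 - n - 12) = (n - 4)*(n - 2)*(n + 4)*(n + 3)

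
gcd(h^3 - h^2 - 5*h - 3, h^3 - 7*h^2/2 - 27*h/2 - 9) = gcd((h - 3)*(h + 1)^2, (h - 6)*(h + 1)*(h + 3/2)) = h + 1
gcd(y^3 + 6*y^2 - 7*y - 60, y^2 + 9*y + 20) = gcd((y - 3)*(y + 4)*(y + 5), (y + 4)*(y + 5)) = y^2 + 9*y + 20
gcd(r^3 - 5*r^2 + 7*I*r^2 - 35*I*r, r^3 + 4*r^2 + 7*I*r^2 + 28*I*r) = r^2 + 7*I*r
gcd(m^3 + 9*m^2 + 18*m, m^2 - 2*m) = m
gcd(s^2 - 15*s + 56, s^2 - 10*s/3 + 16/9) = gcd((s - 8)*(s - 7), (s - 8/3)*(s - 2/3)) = 1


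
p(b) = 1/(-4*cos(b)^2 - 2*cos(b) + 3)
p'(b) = (-8*sin(b)*cos(b) - 2*sin(b))/(-4*cos(b)^2 - 2*cos(b) + 3)^2 = -2*(4*cos(b) + 1)*sin(b)/(4*cos(b)^2 + 2*cos(b) - 3)^2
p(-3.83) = 0.46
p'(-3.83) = 0.57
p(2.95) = 0.90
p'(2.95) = 0.91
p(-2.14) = 0.34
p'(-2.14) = -0.23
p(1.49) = 0.36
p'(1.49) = -0.33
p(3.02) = 0.96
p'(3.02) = 0.66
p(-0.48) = -0.52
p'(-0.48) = 1.14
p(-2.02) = 0.32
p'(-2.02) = -0.14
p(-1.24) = 0.52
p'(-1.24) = 1.17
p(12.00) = -0.65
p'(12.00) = 1.99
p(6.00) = -0.38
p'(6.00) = 0.40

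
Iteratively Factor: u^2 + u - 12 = (u - 3)*(u + 4)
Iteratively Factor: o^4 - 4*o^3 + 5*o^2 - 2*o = (o - 2)*(o^3 - 2*o^2 + o) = (o - 2)*(o - 1)*(o^2 - o) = o*(o - 2)*(o - 1)*(o - 1)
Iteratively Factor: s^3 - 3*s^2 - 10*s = (s + 2)*(s^2 - 5*s) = s*(s + 2)*(s - 5)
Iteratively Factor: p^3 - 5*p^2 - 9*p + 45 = (p - 3)*(p^2 - 2*p - 15) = (p - 3)*(p + 3)*(p - 5)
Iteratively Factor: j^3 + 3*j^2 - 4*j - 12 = (j + 3)*(j^2 - 4) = (j - 2)*(j + 3)*(j + 2)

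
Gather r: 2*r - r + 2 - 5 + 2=r - 1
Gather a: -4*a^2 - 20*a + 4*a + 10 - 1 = -4*a^2 - 16*a + 9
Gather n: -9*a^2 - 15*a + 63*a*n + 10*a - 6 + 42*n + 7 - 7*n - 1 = -9*a^2 - 5*a + n*(63*a + 35)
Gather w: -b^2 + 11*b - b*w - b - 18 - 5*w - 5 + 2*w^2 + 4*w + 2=-b^2 + 10*b + 2*w^2 + w*(-b - 1) - 21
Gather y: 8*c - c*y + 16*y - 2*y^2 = 8*c - 2*y^2 + y*(16 - c)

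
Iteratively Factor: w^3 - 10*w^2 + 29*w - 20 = (w - 1)*(w^2 - 9*w + 20) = (w - 5)*(w - 1)*(w - 4)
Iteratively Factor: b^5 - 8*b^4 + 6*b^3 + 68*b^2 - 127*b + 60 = (b - 4)*(b^4 - 4*b^3 - 10*b^2 + 28*b - 15) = (b - 4)*(b - 1)*(b^3 - 3*b^2 - 13*b + 15) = (b - 5)*(b - 4)*(b - 1)*(b^2 + 2*b - 3) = (b - 5)*(b - 4)*(b - 1)^2*(b + 3)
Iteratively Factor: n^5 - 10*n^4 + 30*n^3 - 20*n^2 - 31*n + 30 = (n + 1)*(n^4 - 11*n^3 + 41*n^2 - 61*n + 30) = (n - 5)*(n + 1)*(n^3 - 6*n^2 + 11*n - 6) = (n - 5)*(n - 3)*(n + 1)*(n^2 - 3*n + 2) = (n - 5)*(n - 3)*(n - 1)*(n + 1)*(n - 2)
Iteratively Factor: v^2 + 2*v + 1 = (v + 1)*(v + 1)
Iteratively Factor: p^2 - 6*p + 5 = (p - 1)*(p - 5)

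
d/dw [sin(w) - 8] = cos(w)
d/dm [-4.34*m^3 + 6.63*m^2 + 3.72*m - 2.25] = -13.02*m^2 + 13.26*m + 3.72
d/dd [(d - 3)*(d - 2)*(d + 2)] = 3*d^2 - 6*d - 4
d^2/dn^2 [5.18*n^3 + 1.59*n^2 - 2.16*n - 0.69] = 31.08*n + 3.18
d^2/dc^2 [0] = 0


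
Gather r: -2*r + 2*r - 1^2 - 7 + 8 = 0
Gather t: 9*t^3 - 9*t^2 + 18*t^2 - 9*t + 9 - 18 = 9*t^3 + 9*t^2 - 9*t - 9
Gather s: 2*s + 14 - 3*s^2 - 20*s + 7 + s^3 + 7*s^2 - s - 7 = s^3 + 4*s^2 - 19*s + 14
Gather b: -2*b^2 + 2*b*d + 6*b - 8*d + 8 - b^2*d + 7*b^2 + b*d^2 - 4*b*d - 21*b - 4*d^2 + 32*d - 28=b^2*(5 - d) + b*(d^2 - 2*d - 15) - 4*d^2 + 24*d - 20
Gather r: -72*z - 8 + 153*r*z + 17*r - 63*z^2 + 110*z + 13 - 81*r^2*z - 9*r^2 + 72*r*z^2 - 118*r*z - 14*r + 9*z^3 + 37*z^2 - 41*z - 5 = r^2*(-81*z - 9) + r*(72*z^2 + 35*z + 3) + 9*z^3 - 26*z^2 - 3*z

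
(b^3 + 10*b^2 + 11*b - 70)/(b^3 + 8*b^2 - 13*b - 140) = (b - 2)/(b - 4)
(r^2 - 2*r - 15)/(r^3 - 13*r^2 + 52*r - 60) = (r + 3)/(r^2 - 8*r + 12)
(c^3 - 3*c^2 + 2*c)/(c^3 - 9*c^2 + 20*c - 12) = c/(c - 6)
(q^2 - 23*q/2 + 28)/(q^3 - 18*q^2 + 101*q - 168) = (q - 7/2)/(q^2 - 10*q + 21)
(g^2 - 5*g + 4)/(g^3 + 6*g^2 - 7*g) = (g - 4)/(g*(g + 7))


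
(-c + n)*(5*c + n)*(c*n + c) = -5*c^3*n - 5*c^3 + 4*c^2*n^2 + 4*c^2*n + c*n^3 + c*n^2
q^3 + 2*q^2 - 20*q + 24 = (q - 2)^2*(q + 6)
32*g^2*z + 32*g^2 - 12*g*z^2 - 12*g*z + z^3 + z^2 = (-8*g + z)*(-4*g + z)*(z + 1)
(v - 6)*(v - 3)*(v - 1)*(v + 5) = v^4 - 5*v^3 - 23*v^2 + 117*v - 90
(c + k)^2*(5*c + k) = 5*c^3 + 11*c^2*k + 7*c*k^2 + k^3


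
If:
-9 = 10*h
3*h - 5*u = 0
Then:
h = -9/10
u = -27/50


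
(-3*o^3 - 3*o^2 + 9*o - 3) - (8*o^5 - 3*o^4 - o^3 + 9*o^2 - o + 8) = -8*o^5 + 3*o^4 - 2*o^3 - 12*o^2 + 10*o - 11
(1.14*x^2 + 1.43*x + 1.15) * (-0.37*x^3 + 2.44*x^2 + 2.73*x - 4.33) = -0.4218*x^5 + 2.2525*x^4 + 6.1759*x^3 + 1.7737*x^2 - 3.0524*x - 4.9795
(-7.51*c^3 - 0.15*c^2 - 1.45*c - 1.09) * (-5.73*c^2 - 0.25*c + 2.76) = 43.0323*c^5 + 2.737*c^4 - 12.3816*c^3 + 6.1942*c^2 - 3.7295*c - 3.0084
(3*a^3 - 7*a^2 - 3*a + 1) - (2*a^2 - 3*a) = 3*a^3 - 9*a^2 + 1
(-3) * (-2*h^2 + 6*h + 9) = 6*h^2 - 18*h - 27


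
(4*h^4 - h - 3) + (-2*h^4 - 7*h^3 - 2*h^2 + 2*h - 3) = 2*h^4 - 7*h^3 - 2*h^2 + h - 6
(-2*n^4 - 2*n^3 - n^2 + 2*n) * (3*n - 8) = -6*n^5 + 10*n^4 + 13*n^3 + 14*n^2 - 16*n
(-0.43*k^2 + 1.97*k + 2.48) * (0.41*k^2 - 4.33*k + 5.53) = -0.1763*k^4 + 2.6696*k^3 - 9.8912*k^2 + 0.1557*k + 13.7144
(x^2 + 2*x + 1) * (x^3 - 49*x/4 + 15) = x^5 + 2*x^4 - 45*x^3/4 - 19*x^2/2 + 71*x/4 + 15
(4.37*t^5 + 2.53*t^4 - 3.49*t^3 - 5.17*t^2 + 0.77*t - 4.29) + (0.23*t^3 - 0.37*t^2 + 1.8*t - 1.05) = 4.37*t^5 + 2.53*t^4 - 3.26*t^3 - 5.54*t^2 + 2.57*t - 5.34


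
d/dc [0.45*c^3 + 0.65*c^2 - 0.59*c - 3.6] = 1.35*c^2 + 1.3*c - 0.59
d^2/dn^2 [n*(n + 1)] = 2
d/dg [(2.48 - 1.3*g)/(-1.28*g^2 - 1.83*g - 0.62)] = (-1.664*g^2 + 6.3488*g + 5.3444)/(1.6384*g^4 + 4.6848*g^3 + 4.9361*g^2 + 2.2692*g + 0.3844)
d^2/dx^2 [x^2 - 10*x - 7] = 2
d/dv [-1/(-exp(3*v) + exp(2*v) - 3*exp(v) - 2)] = (-3*exp(2*v) + 2*exp(v) - 3)*exp(v)/(exp(3*v) - exp(2*v) + 3*exp(v) + 2)^2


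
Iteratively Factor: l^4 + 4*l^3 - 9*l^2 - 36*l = (l - 3)*(l^3 + 7*l^2 + 12*l) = (l - 3)*(l + 4)*(l^2 + 3*l) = l*(l - 3)*(l + 4)*(l + 3)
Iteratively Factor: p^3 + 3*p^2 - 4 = (p + 2)*(p^2 + p - 2) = (p + 2)^2*(p - 1)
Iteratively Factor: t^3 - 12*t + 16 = (t - 2)*(t^2 + 2*t - 8) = (t - 2)*(t + 4)*(t - 2)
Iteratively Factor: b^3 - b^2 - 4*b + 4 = (b + 2)*(b^2 - 3*b + 2) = (b - 1)*(b + 2)*(b - 2)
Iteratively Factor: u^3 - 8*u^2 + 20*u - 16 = (u - 2)*(u^2 - 6*u + 8) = (u - 4)*(u - 2)*(u - 2)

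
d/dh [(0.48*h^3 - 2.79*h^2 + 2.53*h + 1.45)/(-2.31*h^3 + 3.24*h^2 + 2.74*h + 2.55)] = (-4.44089209850063e-16*h^5 - 4.88969999999999*h^4 + 14.319*h^3 - 2.1213*h^2 - 23.625*h + 2.4785)/(5.3361*h^6 - 14.9688*h^5 - 2.1612*h^4 + 5.9742*h^3 + 24.0316*h^2 + 13.974*h + 6.5025)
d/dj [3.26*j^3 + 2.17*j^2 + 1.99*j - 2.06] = 9.78*j^2 + 4.34*j + 1.99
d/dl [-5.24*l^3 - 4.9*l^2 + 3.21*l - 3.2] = -15.72*l^2 - 9.8*l + 3.21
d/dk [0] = 0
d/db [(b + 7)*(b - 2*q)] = 2*b - 2*q + 7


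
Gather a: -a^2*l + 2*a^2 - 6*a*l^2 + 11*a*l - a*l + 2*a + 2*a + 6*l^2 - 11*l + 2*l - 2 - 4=a^2*(2 - l) + a*(-6*l^2 + 10*l + 4) + 6*l^2 - 9*l - 6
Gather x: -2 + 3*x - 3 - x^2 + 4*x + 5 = -x^2 + 7*x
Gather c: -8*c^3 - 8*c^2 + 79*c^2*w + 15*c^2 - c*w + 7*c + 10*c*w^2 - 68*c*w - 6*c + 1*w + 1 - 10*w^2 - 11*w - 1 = -8*c^3 + c^2*(79*w + 7) + c*(10*w^2 - 69*w + 1) - 10*w^2 - 10*w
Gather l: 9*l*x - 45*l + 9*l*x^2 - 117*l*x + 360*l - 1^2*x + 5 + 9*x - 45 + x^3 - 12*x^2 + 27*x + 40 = l*(9*x^2 - 108*x + 315) + x^3 - 12*x^2 + 35*x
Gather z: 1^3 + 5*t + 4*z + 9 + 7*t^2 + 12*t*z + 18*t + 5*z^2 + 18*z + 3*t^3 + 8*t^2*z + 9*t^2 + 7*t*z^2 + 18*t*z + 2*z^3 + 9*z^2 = 3*t^3 + 16*t^2 + 23*t + 2*z^3 + z^2*(7*t + 14) + z*(8*t^2 + 30*t + 22) + 10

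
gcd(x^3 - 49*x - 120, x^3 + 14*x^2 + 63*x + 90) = x^2 + 8*x + 15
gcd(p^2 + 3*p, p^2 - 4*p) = p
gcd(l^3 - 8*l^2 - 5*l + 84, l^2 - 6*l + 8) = l - 4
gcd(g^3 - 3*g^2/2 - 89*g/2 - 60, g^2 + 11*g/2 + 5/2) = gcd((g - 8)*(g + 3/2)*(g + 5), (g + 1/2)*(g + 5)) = g + 5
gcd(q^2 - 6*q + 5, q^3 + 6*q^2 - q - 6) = q - 1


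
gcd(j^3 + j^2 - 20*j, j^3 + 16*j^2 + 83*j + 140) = j + 5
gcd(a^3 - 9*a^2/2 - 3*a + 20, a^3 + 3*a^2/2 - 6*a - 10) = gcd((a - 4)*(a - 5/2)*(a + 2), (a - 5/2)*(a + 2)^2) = a^2 - a/2 - 5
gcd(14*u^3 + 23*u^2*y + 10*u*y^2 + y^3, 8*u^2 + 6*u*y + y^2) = 2*u + y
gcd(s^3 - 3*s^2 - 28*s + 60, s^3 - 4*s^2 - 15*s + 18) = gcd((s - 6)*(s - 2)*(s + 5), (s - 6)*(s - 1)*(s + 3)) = s - 6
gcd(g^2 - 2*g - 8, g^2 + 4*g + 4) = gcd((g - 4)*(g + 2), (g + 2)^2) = g + 2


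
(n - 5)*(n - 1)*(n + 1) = n^3 - 5*n^2 - n + 5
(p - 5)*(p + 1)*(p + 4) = p^3 - 21*p - 20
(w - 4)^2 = w^2 - 8*w + 16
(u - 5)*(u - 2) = u^2 - 7*u + 10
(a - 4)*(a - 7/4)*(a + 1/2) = a^3 - 21*a^2/4 + 33*a/8 + 7/2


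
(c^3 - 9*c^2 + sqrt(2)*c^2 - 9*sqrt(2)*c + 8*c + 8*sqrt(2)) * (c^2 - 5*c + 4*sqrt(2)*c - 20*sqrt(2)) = c^5 - 14*c^4 + 5*sqrt(2)*c^4 - 70*sqrt(2)*c^3 + 61*c^3 - 152*c^2 + 265*sqrt(2)*c^2 - 200*sqrt(2)*c + 424*c - 320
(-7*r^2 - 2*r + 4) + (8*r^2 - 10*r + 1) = r^2 - 12*r + 5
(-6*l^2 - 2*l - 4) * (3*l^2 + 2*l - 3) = -18*l^4 - 18*l^3 + 2*l^2 - 2*l + 12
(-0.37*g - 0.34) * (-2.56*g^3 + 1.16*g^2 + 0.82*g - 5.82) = 0.9472*g^4 + 0.4412*g^3 - 0.6978*g^2 + 1.8746*g + 1.9788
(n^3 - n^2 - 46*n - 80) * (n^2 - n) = n^5 - 2*n^4 - 45*n^3 - 34*n^2 + 80*n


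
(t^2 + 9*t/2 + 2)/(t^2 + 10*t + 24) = (t + 1/2)/(t + 6)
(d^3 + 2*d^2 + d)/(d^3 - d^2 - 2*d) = (d + 1)/(d - 2)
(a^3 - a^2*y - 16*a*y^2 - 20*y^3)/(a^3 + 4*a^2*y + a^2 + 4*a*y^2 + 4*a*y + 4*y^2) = (a - 5*y)/(a + 1)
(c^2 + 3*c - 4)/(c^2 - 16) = (c - 1)/(c - 4)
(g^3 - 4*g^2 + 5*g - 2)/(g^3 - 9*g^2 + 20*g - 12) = (g - 1)/(g - 6)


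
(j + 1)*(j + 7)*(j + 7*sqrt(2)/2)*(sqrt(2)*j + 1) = sqrt(2)*j^4 + 8*j^3 + 8*sqrt(2)*j^3 + 21*sqrt(2)*j^2/2 + 64*j^2 + 28*sqrt(2)*j + 56*j + 49*sqrt(2)/2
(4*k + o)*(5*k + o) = 20*k^2 + 9*k*o + o^2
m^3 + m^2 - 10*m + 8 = (m - 2)*(m - 1)*(m + 4)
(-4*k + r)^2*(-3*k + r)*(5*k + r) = -240*k^4 + 152*k^3*r - 15*k^2*r^2 - 6*k*r^3 + r^4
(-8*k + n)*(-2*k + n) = 16*k^2 - 10*k*n + n^2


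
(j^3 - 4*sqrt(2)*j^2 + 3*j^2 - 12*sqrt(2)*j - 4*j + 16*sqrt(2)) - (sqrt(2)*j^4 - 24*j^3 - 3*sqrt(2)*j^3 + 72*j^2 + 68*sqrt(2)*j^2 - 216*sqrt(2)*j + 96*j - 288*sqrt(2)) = -sqrt(2)*j^4 + 3*sqrt(2)*j^3 + 25*j^3 - 72*sqrt(2)*j^2 - 69*j^2 - 100*j + 204*sqrt(2)*j + 304*sqrt(2)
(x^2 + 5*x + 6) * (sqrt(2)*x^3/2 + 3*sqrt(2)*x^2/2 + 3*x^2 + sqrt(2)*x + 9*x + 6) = sqrt(2)*x^5/2 + 3*x^4 + 4*sqrt(2)*x^4 + 23*sqrt(2)*x^3/2 + 24*x^3 + 14*sqrt(2)*x^2 + 69*x^2 + 6*sqrt(2)*x + 84*x + 36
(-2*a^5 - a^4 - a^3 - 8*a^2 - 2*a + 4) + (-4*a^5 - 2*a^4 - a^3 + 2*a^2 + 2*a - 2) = -6*a^5 - 3*a^4 - 2*a^3 - 6*a^2 + 2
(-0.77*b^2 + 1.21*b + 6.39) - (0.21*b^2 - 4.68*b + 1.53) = -0.98*b^2 + 5.89*b + 4.86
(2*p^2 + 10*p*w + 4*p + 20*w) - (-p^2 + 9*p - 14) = 3*p^2 + 10*p*w - 5*p + 20*w + 14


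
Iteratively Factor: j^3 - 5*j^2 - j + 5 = (j - 1)*(j^2 - 4*j - 5) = (j - 1)*(j + 1)*(j - 5)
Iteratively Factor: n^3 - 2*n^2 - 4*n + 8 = (n - 2)*(n^2 - 4) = (n - 2)^2*(n + 2)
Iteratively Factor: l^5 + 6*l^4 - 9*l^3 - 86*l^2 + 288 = (l + 4)*(l^4 + 2*l^3 - 17*l^2 - 18*l + 72) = (l + 4)^2*(l^3 - 2*l^2 - 9*l + 18) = (l - 3)*(l + 4)^2*(l^2 + l - 6) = (l - 3)*(l + 3)*(l + 4)^2*(l - 2)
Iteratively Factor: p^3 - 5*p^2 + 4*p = (p - 1)*(p^2 - 4*p) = p*(p - 1)*(p - 4)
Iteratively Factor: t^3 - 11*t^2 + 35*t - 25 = (t - 5)*(t^2 - 6*t + 5) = (t - 5)*(t - 1)*(t - 5)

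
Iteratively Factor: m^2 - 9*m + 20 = (m - 5)*(m - 4)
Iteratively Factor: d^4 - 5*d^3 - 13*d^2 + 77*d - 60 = (d - 1)*(d^3 - 4*d^2 - 17*d + 60) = (d - 3)*(d - 1)*(d^2 - d - 20) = (d - 3)*(d - 1)*(d + 4)*(d - 5)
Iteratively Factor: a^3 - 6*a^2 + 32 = (a + 2)*(a^2 - 8*a + 16) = (a - 4)*(a + 2)*(a - 4)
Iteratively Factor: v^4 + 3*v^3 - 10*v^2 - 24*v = (v - 3)*(v^3 + 6*v^2 + 8*v) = (v - 3)*(v + 4)*(v^2 + 2*v) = v*(v - 3)*(v + 4)*(v + 2)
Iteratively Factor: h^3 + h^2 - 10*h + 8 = (h + 4)*(h^2 - 3*h + 2) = (h - 1)*(h + 4)*(h - 2)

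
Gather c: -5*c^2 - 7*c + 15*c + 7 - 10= -5*c^2 + 8*c - 3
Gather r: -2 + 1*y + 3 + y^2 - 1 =y^2 + y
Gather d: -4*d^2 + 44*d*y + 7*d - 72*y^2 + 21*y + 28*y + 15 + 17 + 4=-4*d^2 + d*(44*y + 7) - 72*y^2 + 49*y + 36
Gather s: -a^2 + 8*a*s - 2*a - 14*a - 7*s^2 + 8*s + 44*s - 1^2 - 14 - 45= -a^2 - 16*a - 7*s^2 + s*(8*a + 52) - 60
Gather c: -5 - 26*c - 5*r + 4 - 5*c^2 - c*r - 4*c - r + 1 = -5*c^2 + c*(-r - 30) - 6*r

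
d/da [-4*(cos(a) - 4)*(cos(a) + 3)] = -4*sin(a) + 4*sin(2*a)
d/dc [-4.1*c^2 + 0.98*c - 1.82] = 0.98 - 8.2*c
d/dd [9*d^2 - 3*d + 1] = 18*d - 3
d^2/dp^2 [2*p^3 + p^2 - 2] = 12*p + 2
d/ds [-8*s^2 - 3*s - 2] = -16*s - 3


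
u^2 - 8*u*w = u*(u - 8*w)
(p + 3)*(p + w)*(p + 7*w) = p^3 + 8*p^2*w + 3*p^2 + 7*p*w^2 + 24*p*w + 21*w^2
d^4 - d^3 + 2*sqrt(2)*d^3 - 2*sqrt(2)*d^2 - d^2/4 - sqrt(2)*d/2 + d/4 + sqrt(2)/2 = (d - 1)*(d - 1/2)*(d + 1/2)*(d + 2*sqrt(2))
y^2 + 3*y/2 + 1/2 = (y + 1/2)*(y + 1)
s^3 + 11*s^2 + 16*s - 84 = (s - 2)*(s + 6)*(s + 7)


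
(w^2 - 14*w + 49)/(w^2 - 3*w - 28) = (w - 7)/(w + 4)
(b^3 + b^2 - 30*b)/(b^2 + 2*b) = (b^2 + b - 30)/(b + 2)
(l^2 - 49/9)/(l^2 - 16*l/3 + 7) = (l + 7/3)/(l - 3)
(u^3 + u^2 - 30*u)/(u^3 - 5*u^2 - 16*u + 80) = u*(u + 6)/(u^2 - 16)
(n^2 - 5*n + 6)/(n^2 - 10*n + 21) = (n - 2)/(n - 7)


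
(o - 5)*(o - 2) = o^2 - 7*o + 10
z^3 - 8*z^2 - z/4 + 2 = (z - 8)*(z - 1/2)*(z + 1/2)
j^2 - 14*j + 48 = (j - 8)*(j - 6)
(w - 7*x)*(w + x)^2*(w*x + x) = w^4*x - 5*w^3*x^2 + w^3*x - 13*w^2*x^3 - 5*w^2*x^2 - 7*w*x^4 - 13*w*x^3 - 7*x^4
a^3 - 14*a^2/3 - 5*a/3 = a*(a - 5)*(a + 1/3)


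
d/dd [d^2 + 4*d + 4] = 2*d + 4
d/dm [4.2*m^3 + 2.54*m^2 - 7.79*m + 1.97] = 12.6*m^2 + 5.08*m - 7.79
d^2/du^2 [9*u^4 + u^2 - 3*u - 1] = 108*u^2 + 2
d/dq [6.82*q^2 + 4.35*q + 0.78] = 13.64*q + 4.35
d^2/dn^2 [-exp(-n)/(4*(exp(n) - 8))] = (-exp(2*n) + 6*exp(n) - 16)*exp(-n)/(exp(3*n) - 24*exp(2*n) + 192*exp(n) - 512)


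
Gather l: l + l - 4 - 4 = 2*l - 8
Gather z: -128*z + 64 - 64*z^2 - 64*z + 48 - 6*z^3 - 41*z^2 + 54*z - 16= -6*z^3 - 105*z^2 - 138*z + 96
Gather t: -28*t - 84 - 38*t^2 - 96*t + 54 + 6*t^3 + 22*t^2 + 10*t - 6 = 6*t^3 - 16*t^2 - 114*t - 36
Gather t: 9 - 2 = 7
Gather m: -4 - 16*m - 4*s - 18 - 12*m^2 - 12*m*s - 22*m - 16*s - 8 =-12*m^2 + m*(-12*s - 38) - 20*s - 30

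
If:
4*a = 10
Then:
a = 5/2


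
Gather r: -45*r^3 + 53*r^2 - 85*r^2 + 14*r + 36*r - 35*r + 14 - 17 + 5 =-45*r^3 - 32*r^2 + 15*r + 2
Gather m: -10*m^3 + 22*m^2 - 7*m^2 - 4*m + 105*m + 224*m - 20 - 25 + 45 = -10*m^3 + 15*m^2 + 325*m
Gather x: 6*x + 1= 6*x + 1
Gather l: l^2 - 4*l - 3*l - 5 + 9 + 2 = l^2 - 7*l + 6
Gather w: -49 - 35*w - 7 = -35*w - 56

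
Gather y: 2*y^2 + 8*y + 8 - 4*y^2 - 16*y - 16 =-2*y^2 - 8*y - 8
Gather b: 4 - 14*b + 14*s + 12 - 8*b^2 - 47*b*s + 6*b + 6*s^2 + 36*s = -8*b^2 + b*(-47*s - 8) + 6*s^2 + 50*s + 16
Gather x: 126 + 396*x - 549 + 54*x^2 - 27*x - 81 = 54*x^2 + 369*x - 504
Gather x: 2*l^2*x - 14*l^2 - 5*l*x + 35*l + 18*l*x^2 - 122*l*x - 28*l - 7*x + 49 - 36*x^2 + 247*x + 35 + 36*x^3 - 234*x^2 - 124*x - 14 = -14*l^2 + 7*l + 36*x^3 + x^2*(18*l - 270) + x*(2*l^2 - 127*l + 116) + 70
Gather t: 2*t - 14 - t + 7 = t - 7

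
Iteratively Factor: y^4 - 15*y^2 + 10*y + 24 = (y - 2)*(y^3 + 2*y^2 - 11*y - 12) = (y - 2)*(y + 4)*(y^2 - 2*y - 3) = (y - 3)*(y - 2)*(y + 4)*(y + 1)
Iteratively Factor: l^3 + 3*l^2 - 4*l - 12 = (l - 2)*(l^2 + 5*l + 6) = (l - 2)*(l + 2)*(l + 3)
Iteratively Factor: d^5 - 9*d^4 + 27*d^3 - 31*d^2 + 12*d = (d - 3)*(d^4 - 6*d^3 + 9*d^2 - 4*d) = d*(d - 3)*(d^3 - 6*d^2 + 9*d - 4) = d*(d - 3)*(d - 1)*(d^2 - 5*d + 4) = d*(d - 4)*(d - 3)*(d - 1)*(d - 1)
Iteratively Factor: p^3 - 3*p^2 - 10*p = (p)*(p^2 - 3*p - 10) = p*(p - 5)*(p + 2)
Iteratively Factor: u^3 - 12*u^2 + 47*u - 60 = (u - 4)*(u^2 - 8*u + 15) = (u - 5)*(u - 4)*(u - 3)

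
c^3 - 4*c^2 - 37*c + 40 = (c - 8)*(c - 1)*(c + 5)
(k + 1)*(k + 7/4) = k^2 + 11*k/4 + 7/4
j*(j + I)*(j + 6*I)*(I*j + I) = I*j^4 - 7*j^3 + I*j^3 - 7*j^2 - 6*I*j^2 - 6*I*j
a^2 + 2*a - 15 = (a - 3)*(a + 5)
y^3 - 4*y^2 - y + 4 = (y - 4)*(y - 1)*(y + 1)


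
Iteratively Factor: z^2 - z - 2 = (z + 1)*(z - 2)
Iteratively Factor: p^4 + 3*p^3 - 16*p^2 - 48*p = (p + 4)*(p^3 - p^2 - 12*p) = (p + 3)*(p + 4)*(p^2 - 4*p) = p*(p + 3)*(p + 4)*(p - 4)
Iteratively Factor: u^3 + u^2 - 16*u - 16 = (u + 4)*(u^2 - 3*u - 4) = (u - 4)*(u + 4)*(u + 1)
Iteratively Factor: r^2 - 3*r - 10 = (r + 2)*(r - 5)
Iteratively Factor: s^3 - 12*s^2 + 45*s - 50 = (s - 5)*(s^2 - 7*s + 10) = (s - 5)*(s - 2)*(s - 5)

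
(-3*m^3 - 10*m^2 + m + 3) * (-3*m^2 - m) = 9*m^5 + 33*m^4 + 7*m^3 - 10*m^2 - 3*m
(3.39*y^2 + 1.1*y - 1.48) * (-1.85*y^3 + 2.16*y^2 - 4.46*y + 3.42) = -6.2715*y^5 + 5.2874*y^4 - 10.0054*y^3 + 3.491*y^2 + 10.3628*y - 5.0616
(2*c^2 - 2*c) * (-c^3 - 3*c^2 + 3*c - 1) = -2*c^5 - 4*c^4 + 12*c^3 - 8*c^2 + 2*c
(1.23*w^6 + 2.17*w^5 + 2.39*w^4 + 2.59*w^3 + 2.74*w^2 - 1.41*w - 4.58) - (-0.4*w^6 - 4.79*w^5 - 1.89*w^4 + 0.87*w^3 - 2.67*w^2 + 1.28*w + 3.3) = 1.63*w^6 + 6.96*w^5 + 4.28*w^4 + 1.72*w^3 + 5.41*w^2 - 2.69*w - 7.88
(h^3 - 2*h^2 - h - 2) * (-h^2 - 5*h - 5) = -h^5 - 3*h^4 + 6*h^3 + 17*h^2 + 15*h + 10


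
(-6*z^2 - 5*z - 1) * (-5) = 30*z^2 + 25*z + 5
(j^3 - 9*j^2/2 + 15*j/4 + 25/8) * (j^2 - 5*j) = j^5 - 19*j^4/2 + 105*j^3/4 - 125*j^2/8 - 125*j/8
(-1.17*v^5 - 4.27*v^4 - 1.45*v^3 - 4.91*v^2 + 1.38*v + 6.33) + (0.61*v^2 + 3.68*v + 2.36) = -1.17*v^5 - 4.27*v^4 - 1.45*v^3 - 4.3*v^2 + 5.06*v + 8.69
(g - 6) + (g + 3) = 2*g - 3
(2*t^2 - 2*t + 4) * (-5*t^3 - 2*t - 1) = -10*t^5 + 10*t^4 - 24*t^3 + 2*t^2 - 6*t - 4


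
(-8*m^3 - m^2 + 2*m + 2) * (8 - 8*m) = 64*m^4 - 56*m^3 - 24*m^2 + 16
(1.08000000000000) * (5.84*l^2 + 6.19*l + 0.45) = 6.3072*l^2 + 6.6852*l + 0.486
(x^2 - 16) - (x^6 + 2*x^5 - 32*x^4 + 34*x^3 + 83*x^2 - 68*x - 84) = -x^6 - 2*x^5 + 32*x^4 - 34*x^3 - 82*x^2 + 68*x + 68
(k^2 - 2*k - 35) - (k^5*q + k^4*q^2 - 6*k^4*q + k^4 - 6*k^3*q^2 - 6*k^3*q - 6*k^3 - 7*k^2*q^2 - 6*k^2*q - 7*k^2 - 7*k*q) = -k^5*q - k^4*q^2 + 6*k^4*q - k^4 + 6*k^3*q^2 + 6*k^3*q + 6*k^3 + 7*k^2*q^2 + 6*k^2*q + 8*k^2 + 7*k*q - 2*k - 35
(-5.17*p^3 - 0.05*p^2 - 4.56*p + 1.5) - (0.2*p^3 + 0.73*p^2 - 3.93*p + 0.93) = -5.37*p^3 - 0.78*p^2 - 0.629999999999999*p + 0.57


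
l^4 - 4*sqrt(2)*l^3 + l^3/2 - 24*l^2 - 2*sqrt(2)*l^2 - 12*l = l*(l + 1/2)*(l - 6*sqrt(2))*(l + 2*sqrt(2))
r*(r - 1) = r^2 - r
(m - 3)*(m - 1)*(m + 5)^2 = m^4 + 6*m^3 - 12*m^2 - 70*m + 75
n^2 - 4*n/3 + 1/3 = (n - 1)*(n - 1/3)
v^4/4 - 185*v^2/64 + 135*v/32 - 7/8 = (v/4 + 1)*(v - 2)*(v - 7/4)*(v - 1/4)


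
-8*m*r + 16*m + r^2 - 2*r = (-8*m + r)*(r - 2)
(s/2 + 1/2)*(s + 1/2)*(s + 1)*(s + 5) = s^4/2 + 15*s^3/4 + 29*s^2/4 + 21*s/4 + 5/4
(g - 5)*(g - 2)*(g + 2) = g^3 - 5*g^2 - 4*g + 20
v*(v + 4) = v^2 + 4*v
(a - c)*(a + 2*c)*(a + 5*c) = a^3 + 6*a^2*c + 3*a*c^2 - 10*c^3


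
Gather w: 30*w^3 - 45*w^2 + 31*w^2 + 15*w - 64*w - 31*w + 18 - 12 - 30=30*w^3 - 14*w^2 - 80*w - 24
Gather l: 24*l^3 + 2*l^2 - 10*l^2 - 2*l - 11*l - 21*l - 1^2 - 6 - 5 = 24*l^3 - 8*l^2 - 34*l - 12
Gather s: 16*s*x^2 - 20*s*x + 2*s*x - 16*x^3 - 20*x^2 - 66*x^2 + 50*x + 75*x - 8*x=s*(16*x^2 - 18*x) - 16*x^3 - 86*x^2 + 117*x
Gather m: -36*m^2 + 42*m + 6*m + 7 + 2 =-36*m^2 + 48*m + 9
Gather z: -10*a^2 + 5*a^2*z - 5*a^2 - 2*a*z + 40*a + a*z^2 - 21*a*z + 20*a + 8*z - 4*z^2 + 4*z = -15*a^2 + 60*a + z^2*(a - 4) + z*(5*a^2 - 23*a + 12)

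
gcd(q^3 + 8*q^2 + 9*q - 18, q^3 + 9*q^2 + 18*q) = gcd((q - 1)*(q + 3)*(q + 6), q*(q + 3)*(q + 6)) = q^2 + 9*q + 18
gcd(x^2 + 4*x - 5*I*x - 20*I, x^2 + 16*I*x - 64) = 1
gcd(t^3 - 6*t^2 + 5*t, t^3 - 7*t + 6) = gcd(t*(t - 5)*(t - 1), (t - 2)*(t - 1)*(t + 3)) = t - 1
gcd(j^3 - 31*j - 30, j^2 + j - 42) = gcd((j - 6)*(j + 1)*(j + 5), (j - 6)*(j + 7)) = j - 6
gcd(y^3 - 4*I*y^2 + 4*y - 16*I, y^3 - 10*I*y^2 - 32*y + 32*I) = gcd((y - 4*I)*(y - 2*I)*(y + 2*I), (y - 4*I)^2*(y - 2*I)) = y^2 - 6*I*y - 8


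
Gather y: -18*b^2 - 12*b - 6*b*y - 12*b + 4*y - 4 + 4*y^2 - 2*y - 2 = -18*b^2 - 24*b + 4*y^2 + y*(2 - 6*b) - 6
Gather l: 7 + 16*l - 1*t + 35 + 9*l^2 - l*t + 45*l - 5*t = 9*l^2 + l*(61 - t) - 6*t + 42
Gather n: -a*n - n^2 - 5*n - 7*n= -n^2 + n*(-a - 12)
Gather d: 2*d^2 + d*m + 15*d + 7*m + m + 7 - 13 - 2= 2*d^2 + d*(m + 15) + 8*m - 8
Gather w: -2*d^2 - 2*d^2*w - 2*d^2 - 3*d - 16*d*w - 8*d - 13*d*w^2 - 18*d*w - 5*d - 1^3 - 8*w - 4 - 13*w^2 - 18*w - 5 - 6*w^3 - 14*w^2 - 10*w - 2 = -4*d^2 - 16*d - 6*w^3 + w^2*(-13*d - 27) + w*(-2*d^2 - 34*d - 36) - 12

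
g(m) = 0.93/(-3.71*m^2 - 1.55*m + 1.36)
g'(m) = 0.93*(7.42*m + 1.55)/(-3.71*m^2 - 1.55*m + 1.36)^2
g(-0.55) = 0.85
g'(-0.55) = -1.98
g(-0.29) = 0.62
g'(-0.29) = -0.25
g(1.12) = -0.18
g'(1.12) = 0.36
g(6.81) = -0.01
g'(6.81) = 0.00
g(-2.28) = -0.06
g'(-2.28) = -0.07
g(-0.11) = 0.63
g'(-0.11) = 0.31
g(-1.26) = -0.36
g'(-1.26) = -1.09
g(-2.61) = -0.05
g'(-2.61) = -0.04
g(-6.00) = -0.01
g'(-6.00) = -0.00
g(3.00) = -0.03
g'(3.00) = 0.02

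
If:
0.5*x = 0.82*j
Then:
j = 0.609756097560976*x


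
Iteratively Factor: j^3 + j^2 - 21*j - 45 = (j + 3)*(j^2 - 2*j - 15) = (j + 3)^2*(j - 5)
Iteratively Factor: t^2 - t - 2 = (t + 1)*(t - 2)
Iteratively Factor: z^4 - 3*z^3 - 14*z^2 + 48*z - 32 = (z - 2)*(z^3 - z^2 - 16*z + 16) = (z - 2)*(z + 4)*(z^2 - 5*z + 4) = (z - 2)*(z - 1)*(z + 4)*(z - 4)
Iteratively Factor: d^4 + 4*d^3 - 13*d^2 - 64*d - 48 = (d - 4)*(d^3 + 8*d^2 + 19*d + 12) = (d - 4)*(d + 3)*(d^2 + 5*d + 4) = (d - 4)*(d + 3)*(d + 4)*(d + 1)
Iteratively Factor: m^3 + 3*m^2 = (m)*(m^2 + 3*m) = m^2*(m + 3)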